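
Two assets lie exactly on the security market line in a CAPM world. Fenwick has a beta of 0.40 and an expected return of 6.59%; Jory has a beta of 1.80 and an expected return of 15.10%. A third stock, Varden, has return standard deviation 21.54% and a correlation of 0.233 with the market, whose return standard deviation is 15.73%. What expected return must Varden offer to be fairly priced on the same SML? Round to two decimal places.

MRP = (15.10% − 6.59%) / (1.80 − 0.40) = 6.0786%
R_f = 6.59% − 0.40 × 6.0786% = 4.1586%
β_Varden = ρ·σ_i/σ_m = 0.233 × 21.54 / 15.73 = 0.3191
E(R_Varden) = R_f + β × MRP = 4.1586% + 0.3191 × 6.0786% = 6.10%

6.10%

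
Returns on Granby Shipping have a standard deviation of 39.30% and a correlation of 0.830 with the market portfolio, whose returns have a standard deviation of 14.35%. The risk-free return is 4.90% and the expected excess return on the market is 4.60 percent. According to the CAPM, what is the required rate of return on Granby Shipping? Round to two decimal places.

15.36%

β = ρ × σ_i / σ_m = 0.830 × 39.30% / 14.35% = 2.2731
E(R) = 4.90% + 2.2731 × 4.60% = 15.36%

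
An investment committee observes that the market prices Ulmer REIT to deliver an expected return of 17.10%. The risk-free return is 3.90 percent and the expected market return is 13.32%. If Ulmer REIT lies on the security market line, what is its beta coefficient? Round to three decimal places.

MRP = 13.32% − 3.90% = 9.42%
β = (E(R) − R_f) / MRP = (17.10% − 3.90%) / 9.42% = 13.20% / 9.42% = 1.401

1.401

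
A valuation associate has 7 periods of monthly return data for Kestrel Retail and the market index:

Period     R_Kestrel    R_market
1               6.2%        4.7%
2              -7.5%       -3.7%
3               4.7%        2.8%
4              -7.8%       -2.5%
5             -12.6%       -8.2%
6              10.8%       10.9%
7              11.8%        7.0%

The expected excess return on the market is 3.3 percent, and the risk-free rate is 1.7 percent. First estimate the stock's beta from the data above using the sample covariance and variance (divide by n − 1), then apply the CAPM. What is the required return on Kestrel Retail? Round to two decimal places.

6.44%

Mean R_i = (6.2 − 7.5 + 4.7 − 7.8 − 12.6 + 10.8 + 11.8) / 7 = 0.8000%
Mean R_m = (4.7 − 3.7 + 2.8 − 2.5 − 8.2 + 10.9 + 7.0) / 7 = 1.5714%
Σ(R_i − R̄_i)(R_m − R̄_m) = 384.3900  ⇒  Cov = 384.3900 / 6 = 64.0650
Σ(R_m − R̄_m)² = 267.6343  ⇒  Var(R_m) = 267.6343 / 6 = 44.6057
β = Cov / Var(R_m) = 64.0650 / 44.6057 = 1.4363
E(R) = R_f + β × MRP = 1.7% + 1.4363 × 3.3% = 6.44%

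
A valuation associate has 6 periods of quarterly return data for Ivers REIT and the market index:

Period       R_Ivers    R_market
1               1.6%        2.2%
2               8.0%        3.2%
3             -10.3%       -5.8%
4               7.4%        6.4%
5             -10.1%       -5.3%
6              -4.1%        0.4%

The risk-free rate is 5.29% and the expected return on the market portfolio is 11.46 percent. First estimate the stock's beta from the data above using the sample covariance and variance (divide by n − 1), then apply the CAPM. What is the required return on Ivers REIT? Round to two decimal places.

15.22%

Mean R_i = (1.6 + 8.0 − 10.3 + 7.4 − 10.1 − 4.1) / 6 = -1.2500%
Mean R_m = (2.2 + 3.2 − 5.8 + 6.4 − 5.3 + 0.4) / 6 = 0.1833%
Σ(R_i − R̄_i)(R_m − R̄_m) = 189.4850  ⇒  Cov = 189.4850 / 5 = 37.8970
Σ(R_m − R̄_m)² = 117.7283  ⇒  Var(R_m) = 117.7283 / 5 = 23.5457
β = Cov / Var(R_m) = 37.8970 / 23.5457 = 1.6095
MRP = 11.46% − 5.29% = 6.17%
E(R) = R_f + β × MRP = 5.29% + 1.6095 × 6.17% = 15.22%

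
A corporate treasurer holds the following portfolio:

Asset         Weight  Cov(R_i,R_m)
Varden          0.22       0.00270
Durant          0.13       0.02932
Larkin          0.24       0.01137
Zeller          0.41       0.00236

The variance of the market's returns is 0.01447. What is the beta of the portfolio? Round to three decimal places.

β_Varden = 0.00270 / 0.01447 = 0.1866
β_Durant = 0.02932 / 0.01447 = 2.0263
β_Larkin = 0.01137 / 0.01447 = 0.7858
β_Zeller = 0.00236 / 0.01447 = 0.1631
β_P = Σ w_i β_i = 0.22×0.1866 + 0.13×2.0263 + 0.24×0.7858 + 0.41×0.1631 = 0.5599

0.560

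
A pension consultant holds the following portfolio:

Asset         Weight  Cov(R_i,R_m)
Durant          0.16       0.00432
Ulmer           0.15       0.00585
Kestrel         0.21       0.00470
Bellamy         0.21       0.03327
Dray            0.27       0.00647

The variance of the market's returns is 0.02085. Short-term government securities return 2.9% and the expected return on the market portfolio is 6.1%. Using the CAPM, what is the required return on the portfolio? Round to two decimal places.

β_Durant = 0.00432 / 0.02085 = 0.2072
β_Ulmer = 0.00585 / 0.02085 = 0.2806
β_Kestrel = 0.00470 / 0.02085 = 0.2254
β_Bellamy = 0.03327 / 0.02085 = 1.5957
β_Dray = 0.00647 / 0.02085 = 0.3103
β_P = Σ w_i β_i = 0.16×0.2072 + 0.15×0.2806 + 0.21×0.2254 + 0.21×1.5957 + 0.27×0.3103 = 0.5415
MRP = 6.1% − 2.9% = 3.20%
E(R_P) = R_f + β_P × MRP = 2.9% + 0.5415 × 3.2% = 4.63%

4.63%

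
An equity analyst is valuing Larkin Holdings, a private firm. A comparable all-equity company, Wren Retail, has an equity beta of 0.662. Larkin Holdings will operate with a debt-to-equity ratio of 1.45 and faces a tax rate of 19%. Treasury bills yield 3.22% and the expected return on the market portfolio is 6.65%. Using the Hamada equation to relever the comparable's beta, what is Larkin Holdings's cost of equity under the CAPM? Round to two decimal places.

β_L = β_U × [1 + (1 − t)(D/E)] = 0.662 × [1 + (1 − 0.19) × 1.45]
    = 0.662 × [1 + 0.81 × 1.45] = 0.662 × 2.1745 = 1.4395
MRP = 6.65% − 3.22% = 3.43%
E(R) = R_f + β_L × MRP = 3.22% + 1.4395 × 3.43% = 8.16%

8.16%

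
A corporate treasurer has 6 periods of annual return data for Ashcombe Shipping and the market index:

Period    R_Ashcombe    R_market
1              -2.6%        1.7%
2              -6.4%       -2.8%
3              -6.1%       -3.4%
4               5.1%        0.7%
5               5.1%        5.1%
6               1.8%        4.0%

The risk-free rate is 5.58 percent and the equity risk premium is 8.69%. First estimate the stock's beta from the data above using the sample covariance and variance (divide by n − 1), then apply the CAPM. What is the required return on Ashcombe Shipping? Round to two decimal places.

16.24%

Mean R_i = (-2.6 − 6.4 − 6.1 + 5.1 + 5.1 + 1.8) / 6 = -0.5167%
Mean R_m = (1.7 − 2.8 − 3.4 + 0.7 + 5.1 + 4.0) / 6 = 0.8833%
Σ(R_i − R̄_i)(R_m − R̄_m) = 73.7583  ⇒  Cov = 73.7583 / 5 = 14.7517
Σ(R_m − R̄_m)² = 60.1083  ⇒  Var(R_m) = 60.1083 / 5 = 12.0217
β = Cov / Var(R_m) = 14.7517 / 12.0217 = 1.2271
E(R) = R_f + β × MRP = 5.58% + 1.2271 × 8.69% = 16.24%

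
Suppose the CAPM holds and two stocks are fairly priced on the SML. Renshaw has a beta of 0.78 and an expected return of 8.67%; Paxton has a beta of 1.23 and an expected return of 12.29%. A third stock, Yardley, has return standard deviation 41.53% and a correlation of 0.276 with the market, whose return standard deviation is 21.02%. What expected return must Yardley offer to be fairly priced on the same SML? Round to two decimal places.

6.78%

MRP = (12.29% − 8.67%) / (1.23 − 0.78) = 8.0444%
R_f = 8.67% − 0.78 × 8.0444% = 2.3954%
β_Yardley = ρ·σ_i/σ_m = 0.276 × 41.53 / 21.02 = 0.5453
E(R_Yardley) = R_f + β × MRP = 2.3954% + 0.5453 × 8.0444% = 6.78%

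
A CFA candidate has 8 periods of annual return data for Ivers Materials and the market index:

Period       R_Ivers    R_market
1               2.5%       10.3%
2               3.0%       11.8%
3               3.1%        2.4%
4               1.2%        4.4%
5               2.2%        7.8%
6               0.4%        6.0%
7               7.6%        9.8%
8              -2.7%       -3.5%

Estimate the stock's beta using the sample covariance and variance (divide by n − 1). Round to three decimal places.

Mean R_i = (2.5 + 3.0 + 3.1 + 1.2 + 2.2 + 0.4 + 7.6 − 2.7) / 8 = 2.1625%
Mean R_m = (10.3 + 11.8 + 2.4 + 4.4 + 7.8 + 6.0 + 9.8 − 3.5) / 8 = 6.1250%
Σ(R_i − R̄_i)(R_m − R̄_m) = 71.3975  ⇒  Cov = 71.3975 / 7 = 10.1996
Σ(R_m − R̄_m)² = 175.4550  ⇒  Var(R_m) = 175.4550 / 7 = 25.0650
β = Cov / Var(R_m) = 10.1996 / 25.0650 = 0.4069

0.407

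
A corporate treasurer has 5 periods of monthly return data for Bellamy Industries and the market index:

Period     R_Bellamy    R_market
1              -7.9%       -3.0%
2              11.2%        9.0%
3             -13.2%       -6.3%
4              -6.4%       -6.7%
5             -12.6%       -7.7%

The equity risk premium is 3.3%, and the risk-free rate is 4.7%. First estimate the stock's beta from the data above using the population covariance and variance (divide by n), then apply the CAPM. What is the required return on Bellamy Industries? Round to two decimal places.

9.25%

Mean R_i = (-7.9 + 11.2 − 13.2 − 6.4 − 12.6) / 5 = -5.7800%
Mean R_m = (-3.0 + 9.0 − 6.3 − 6.7 − 7.7) / 5 = -2.9400%
Σ(R_i − R̄_i)(R_m − R̄_m) = 262.5940  ⇒  Cov = 262.5940 / 5 = 52.5188
Σ(R_m − R̄_m)² = 190.6520  ⇒  Var(R_m) = 190.6520 / 5 = 38.1304
β = Cov / Var(R_m) = 52.5188 / 38.1304 = 1.3773
E(R) = R_f + β × MRP = 4.7% + 1.3773 × 3.3% = 9.25%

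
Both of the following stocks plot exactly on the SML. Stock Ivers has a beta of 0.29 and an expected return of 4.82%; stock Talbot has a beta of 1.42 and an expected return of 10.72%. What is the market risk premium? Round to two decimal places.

Both satisfy E(R) = R_f + β·MRP, so the slope of the SML is
MRP = (10.72% − 4.82%) / (1.42 − 0.29) = 5.90% / 1.13 = 5.2212%

5.22%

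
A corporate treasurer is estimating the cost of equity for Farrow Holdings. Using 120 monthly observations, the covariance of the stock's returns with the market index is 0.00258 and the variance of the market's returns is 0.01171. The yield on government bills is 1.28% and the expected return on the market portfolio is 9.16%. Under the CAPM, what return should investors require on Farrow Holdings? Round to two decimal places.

3.02%

β = Cov(R_i, R_m) / Var(R_m) = 0.00258 / 0.01171 = 0.2203
MRP = 9.16% − 1.28% = 7.88%
E(R) = R_f + β × MRP = 1.28% + 0.2203 × 7.88% = 3.02%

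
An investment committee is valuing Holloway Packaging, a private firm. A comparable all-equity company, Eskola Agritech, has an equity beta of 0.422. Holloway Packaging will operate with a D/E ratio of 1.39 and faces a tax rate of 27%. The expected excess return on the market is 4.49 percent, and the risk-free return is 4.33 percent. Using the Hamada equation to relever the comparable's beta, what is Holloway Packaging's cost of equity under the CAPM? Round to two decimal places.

8.15%

β_L = β_U × [1 + (1 − t)(D/E)] = 0.422 × [1 + (1 − 0.27) × 1.39]
    = 0.422 × [1 + 0.73 × 1.39] = 0.422 × 2.0147 = 0.8502
E(R) = R_f + β_L × MRP = 4.33% + 0.8502 × 4.49% = 8.15%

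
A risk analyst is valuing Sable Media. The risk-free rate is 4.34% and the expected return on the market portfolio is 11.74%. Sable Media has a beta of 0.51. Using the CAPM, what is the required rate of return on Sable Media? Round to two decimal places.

Market risk premium = E(R_m) − R_f = 11.74% − 4.34% = 7.40%
E(R) = R_f + β × MRP = 4.34% + 0.51 × 7.40% = 8.11%

8.11%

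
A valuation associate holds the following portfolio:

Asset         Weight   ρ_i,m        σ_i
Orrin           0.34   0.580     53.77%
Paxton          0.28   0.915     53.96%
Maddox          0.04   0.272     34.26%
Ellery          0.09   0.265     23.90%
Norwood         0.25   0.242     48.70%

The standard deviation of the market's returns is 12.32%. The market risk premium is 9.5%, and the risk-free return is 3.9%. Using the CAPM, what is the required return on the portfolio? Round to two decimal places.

25.74%

β_Orrin = 0.580 × 53.77% / 12.32% = 2.5314
β_Paxton = 0.915 × 53.96% / 12.32% = 4.0076
β_Maddox = 0.272 × 34.26% / 12.32% = 0.7564
β_Ellery = 0.265 × 23.90% / 12.32% = 0.5141
β_Norwood = 0.242 × 48.70% / 12.32% = 0.9566
β_P = Σ w_i β_i = 0.34×2.5314 + 0.28×4.0076 + 0.04×0.7564 + 0.09×0.5141 + 0.25×0.9566 = 2.2985
E(R_P) = R_f + β_P × MRP = 3.9% + 2.2985 × 9.5% = 25.74%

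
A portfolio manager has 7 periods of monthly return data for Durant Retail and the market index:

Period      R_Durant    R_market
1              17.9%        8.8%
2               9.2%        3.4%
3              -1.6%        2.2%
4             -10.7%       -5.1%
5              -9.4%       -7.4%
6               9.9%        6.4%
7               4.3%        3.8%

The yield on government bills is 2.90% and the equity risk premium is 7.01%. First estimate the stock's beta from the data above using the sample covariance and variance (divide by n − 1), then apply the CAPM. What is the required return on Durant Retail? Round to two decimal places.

Mean R_i = (17.9 + 9.2 − 1.6 − 10.7 − 9.4 + 9.9 + 4.3) / 7 = 2.8000%
Mean R_m = (8.8 + 3.4 + 2.2 − 5.1 − 7.4 + 6.4 + 3.8) / 7 = 1.7286%
Σ(R_i − R̄_i)(R_m − R̄_m) = 355.2300  ⇒  Cov = 355.2300 / 6 = 59.2050
Σ(R_m − R̄_m)² = 209.0943  ⇒  Var(R_m) = 209.0943 / 6 = 34.8491
β = Cov / Var(R_m) = 59.2050 / 34.8491 = 1.6989
E(R) = R_f + β × MRP = 2.90% + 1.6989 × 7.01% = 14.81%

14.81%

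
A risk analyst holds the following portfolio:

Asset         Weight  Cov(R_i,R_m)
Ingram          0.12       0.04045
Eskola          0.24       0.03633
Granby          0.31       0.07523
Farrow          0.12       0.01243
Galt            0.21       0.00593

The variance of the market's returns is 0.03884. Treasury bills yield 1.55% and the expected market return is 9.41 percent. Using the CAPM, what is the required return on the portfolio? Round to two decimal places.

9.57%

β_Ingram = 0.04045 / 0.03884 = 1.0415
β_Eskola = 0.03633 / 0.03884 = 0.9354
β_Granby = 0.07523 / 0.03884 = 1.9369
β_Farrow = 0.01243 / 0.03884 = 0.3200
β_Galt = 0.00593 / 0.03884 = 0.1527
β_P = Σ w_i β_i = 0.12×1.0415 + 0.24×0.9354 + 0.31×1.9369 + 0.12×0.3200 + 0.21×0.1527 = 1.0204
MRP = 9.41% − 1.55% = 7.86%
E(R_P) = R_f + β_P × MRP = 1.55% + 1.0204 × 7.86% = 9.57%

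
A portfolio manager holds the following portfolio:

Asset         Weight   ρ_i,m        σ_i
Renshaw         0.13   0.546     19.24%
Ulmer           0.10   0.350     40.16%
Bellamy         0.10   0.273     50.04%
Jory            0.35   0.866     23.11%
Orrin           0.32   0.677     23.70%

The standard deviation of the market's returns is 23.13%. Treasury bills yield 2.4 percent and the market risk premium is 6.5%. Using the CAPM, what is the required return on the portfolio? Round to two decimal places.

6.97%

β_Renshaw = 0.546 × 19.24% / 23.13% = 0.4542
β_Ulmer = 0.350 × 40.16% / 23.13% = 0.6077
β_Bellamy = 0.273 × 50.04% / 23.13% = 0.5906
β_Jory = 0.866 × 23.11% / 23.13% = 0.8653
β_Orrin = 0.677 × 23.70% / 23.13% = 0.6937
β_P = Σ w_i β_i = 0.13×0.4542 + 0.10×0.6077 + 0.10×0.5906 + 0.35×0.8653 + 0.32×0.6937 = 0.7037
E(R_P) = R_f + β_P × MRP = 2.4% + 0.7037 × 6.5% = 6.97%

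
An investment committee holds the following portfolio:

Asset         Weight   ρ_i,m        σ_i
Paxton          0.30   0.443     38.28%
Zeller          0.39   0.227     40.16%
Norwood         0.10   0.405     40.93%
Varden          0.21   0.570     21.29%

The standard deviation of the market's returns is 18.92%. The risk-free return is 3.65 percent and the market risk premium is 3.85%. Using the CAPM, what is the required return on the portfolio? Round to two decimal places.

β_Paxton = 0.443 × 38.28% / 18.92% = 0.8963
β_Zeller = 0.227 × 40.16% / 18.92% = 0.4818
β_Norwood = 0.405 × 40.93% / 18.92% = 0.8761
β_Varden = 0.570 × 21.29% / 18.92% = 0.6414
β_P = Σ w_i β_i = 0.30×0.8963 + 0.39×0.4818 + 0.10×0.8761 + 0.21×0.6414 = 0.6791
E(R_P) = R_f + β_P × MRP = 3.65% + 0.6791 × 3.85% = 6.26%

6.26%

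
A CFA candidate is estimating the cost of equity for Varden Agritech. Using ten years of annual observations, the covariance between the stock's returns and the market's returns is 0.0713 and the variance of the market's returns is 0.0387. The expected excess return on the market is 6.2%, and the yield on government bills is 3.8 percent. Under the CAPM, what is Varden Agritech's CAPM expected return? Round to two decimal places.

15.22%

β = Cov(R_i, R_m) / Var(R_m) = 0.0713 / 0.0387 = 1.8424
E(R) = R_f + β × MRP = 3.8% + 1.8424 × 6.2% = 15.22%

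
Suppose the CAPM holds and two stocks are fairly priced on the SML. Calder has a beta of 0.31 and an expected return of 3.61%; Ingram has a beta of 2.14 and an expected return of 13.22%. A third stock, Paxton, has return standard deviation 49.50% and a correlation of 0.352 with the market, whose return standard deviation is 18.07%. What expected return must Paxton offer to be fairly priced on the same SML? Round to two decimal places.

7.05%

MRP = (13.22% − 3.61%) / (2.14 − 0.31) = 5.2514%
R_f = 3.61% − 0.31 × 5.2514% = 1.9821%
β_Paxton = ρ·σ_i/σ_m = 0.352 × 49.50 / 18.07 = 0.9643
E(R_Paxton) = R_f + β × MRP = 1.9821% + 0.9643 × 5.2514% = 7.05%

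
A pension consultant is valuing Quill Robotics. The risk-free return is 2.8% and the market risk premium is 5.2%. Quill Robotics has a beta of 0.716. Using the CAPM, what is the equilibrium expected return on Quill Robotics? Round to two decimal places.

E(R) = R_f + β × MRP = 2.8% + 0.716 × 5.2% = 6.52%

6.52%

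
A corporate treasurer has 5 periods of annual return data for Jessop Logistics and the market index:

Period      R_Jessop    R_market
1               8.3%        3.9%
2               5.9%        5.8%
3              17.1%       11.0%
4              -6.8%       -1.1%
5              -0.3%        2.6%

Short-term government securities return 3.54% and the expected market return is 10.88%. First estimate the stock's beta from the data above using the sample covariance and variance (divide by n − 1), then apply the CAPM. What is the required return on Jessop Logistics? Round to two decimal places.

17.80%

Mean R_i = (8.3 + 5.9 + 17.1 − 6.8 − 0.3) / 5 = 4.8400%
Mean R_m = (3.9 + 5.8 + 11.0 − 1.1 + 2.6) / 5 = 4.4400%
Σ(R_i − R̄_i)(R_m − R̄_m) = 153.9420  ⇒  Cov = 153.9420 / 4 = 38.4855
Σ(R_m − R̄_m)² = 79.2520  ⇒  Var(R_m) = 79.2520 / 4 = 19.8130
β = Cov / Var(R_m) = 38.4855 / 19.8130 = 1.9424
MRP = 10.88% − 3.54% = 7.34%
E(R) = R_f + β × MRP = 3.54% + 1.9424 × 7.34% = 17.80%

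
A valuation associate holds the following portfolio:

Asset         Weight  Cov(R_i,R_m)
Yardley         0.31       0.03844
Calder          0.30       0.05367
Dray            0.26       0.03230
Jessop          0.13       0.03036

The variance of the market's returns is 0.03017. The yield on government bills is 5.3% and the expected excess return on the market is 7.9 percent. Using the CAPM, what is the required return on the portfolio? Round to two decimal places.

β_Yardley = 0.03844 / 0.03017 = 1.2741
β_Calder = 0.05367 / 0.03017 = 1.7789
β_Dray = 0.03230 / 0.03017 = 1.0706
β_Jessop = 0.03036 / 0.03017 = 1.0063
β_P = Σ w_i β_i = 0.31×1.2741 + 0.30×1.7789 + 0.26×1.0706 + 0.13×1.0063 = 1.3378
E(R_P) = R_f + β_P × MRP = 5.3% + 1.3378 × 7.9% = 15.87%

15.87%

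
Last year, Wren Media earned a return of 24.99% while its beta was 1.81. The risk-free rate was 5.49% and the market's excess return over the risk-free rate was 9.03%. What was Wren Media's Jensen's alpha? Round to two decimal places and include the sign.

CAPM benchmark = R_f + β(R_m − R_f) = 5.49% + 1.81 × 9.03% = 21.8343%
α = actual − benchmark = 24.99% − 21.8343% = +3.16%

+3.16%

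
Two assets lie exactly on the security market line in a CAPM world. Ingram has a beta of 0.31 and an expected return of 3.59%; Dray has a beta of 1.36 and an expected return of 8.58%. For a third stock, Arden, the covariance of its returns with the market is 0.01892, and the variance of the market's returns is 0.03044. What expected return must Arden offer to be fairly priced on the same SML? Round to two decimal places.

5.07%

MRP = (8.58% − 3.59%) / (1.36 − 0.31) = 4.7524%
R_f = 3.59% − 0.31 × 4.7524% = 2.1168%
β_Arden = Cov / Var(R_m) = 0.01892 / 0.03044 = 0.6216
E(R_Arden) = R_f + β × MRP = 2.1168% + 0.6216 × 4.7524% = 5.07%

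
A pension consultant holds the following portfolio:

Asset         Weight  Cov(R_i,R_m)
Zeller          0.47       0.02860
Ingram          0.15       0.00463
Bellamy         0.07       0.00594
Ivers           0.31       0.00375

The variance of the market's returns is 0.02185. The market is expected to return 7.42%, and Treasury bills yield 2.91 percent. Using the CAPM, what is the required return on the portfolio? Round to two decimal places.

β_Zeller = 0.02860 / 0.02185 = 1.3089
β_Ingram = 0.00463 / 0.02185 = 0.2119
β_Bellamy = 0.00594 / 0.02185 = 0.2719
β_Ivers = 0.00375 / 0.02185 = 0.1716
β_P = Σ w_i β_i = 0.47×1.3089 + 0.15×0.2119 + 0.07×0.2719 + 0.31×0.1716 = 0.7192
MRP = 7.42% − 2.91% = 4.51%
E(R_P) = R_f + β_P × MRP = 2.91% + 0.7192 × 4.51% = 6.15%

6.15%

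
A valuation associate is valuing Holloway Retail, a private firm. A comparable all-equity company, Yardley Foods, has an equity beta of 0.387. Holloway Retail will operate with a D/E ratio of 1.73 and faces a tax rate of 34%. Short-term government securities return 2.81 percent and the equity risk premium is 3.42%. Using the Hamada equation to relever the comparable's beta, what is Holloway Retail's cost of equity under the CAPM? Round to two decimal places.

β_L = β_U × [1 + (1 − t)(D/E)] = 0.387 × [1 + (1 − 0.34) × 1.73]
    = 0.387 × [1 + 0.66 × 1.73] = 0.387 × 2.1418 = 0.8289
E(R) = R_f + β_L × MRP = 2.81% + 0.8289 × 3.42% = 5.64%

5.64%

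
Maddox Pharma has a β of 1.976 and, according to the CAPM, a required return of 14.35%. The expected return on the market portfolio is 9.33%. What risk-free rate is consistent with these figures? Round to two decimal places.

4.19%

E(R) = R_f + β(E(R_m) − R_f) = R_f(1 − β) + β·E(R_m)
14.35% = R_f × (1 − 1.976) + 1.976 × 9.33%
14.35% = R_f × -0.976 + 18.43608%
R_f = (14.35% − 18.43608%) / -0.976 = 4.19%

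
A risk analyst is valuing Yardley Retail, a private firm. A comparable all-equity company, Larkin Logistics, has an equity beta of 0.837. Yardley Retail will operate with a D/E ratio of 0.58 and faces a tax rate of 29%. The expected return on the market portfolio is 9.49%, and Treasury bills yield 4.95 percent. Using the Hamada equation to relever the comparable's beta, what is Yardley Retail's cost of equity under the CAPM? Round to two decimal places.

β_L = β_U × [1 + (1 − t)(D/E)] = 0.837 × [1 + (1 − 0.29) × 0.58]
    = 0.837 × [1 + 0.71 × 0.58] = 0.837 × 1.4118 = 1.1817
MRP = 9.49% − 4.95% = 4.54%
E(R) = R_f + β_L × MRP = 4.95% + 1.1817 × 4.54% = 10.31%

10.31%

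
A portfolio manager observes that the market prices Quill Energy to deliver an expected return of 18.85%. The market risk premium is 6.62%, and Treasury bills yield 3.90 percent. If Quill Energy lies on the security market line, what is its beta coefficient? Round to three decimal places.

β = (E(R) − R_f) / MRP = (18.85% − 3.90%) / 6.62% = 14.95% / 6.62% = 2.258

2.258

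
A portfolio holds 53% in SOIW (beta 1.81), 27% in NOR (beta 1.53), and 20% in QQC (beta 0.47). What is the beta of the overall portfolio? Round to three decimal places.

1.466

β_P = Σ w_i β_i = 0.53×1.81 + 0.27×1.53 + 0.20×0.47 = 1.4664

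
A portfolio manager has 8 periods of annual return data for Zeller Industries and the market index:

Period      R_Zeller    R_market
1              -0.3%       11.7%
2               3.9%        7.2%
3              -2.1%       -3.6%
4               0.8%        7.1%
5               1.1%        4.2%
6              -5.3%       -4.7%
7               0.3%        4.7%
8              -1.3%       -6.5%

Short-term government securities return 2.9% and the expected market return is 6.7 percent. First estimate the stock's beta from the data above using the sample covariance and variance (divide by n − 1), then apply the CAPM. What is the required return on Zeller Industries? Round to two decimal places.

3.95%

Mean R_i = (-0.3 + 3.9 − 2.1 + 0.8 + 1.1 − 5.3 + 0.3 − 1.3) / 8 = -0.3625%
Mean R_m = (11.7 + 7.2 − 3.6 + 7.1 + 4.2 − 4.7 + 4.7 − 6.5) / 8 = 2.5125%
Σ(R_i − R̄_i)(R_m − R̄_m) = 84.4863  ⇒  Cov = 84.4863 / 7 = 12.0695
Σ(R_m − R̄_m)² = 305.6688  ⇒  Var(R_m) = 305.6688 / 7 = 43.6670
β = Cov / Var(R_m) = 12.0695 / 43.6670 = 0.2764
MRP = 6.7% − 2.9% = 3.80%
E(R) = R_f + β × MRP = 2.9% + 0.2764 × 3.8% = 3.95%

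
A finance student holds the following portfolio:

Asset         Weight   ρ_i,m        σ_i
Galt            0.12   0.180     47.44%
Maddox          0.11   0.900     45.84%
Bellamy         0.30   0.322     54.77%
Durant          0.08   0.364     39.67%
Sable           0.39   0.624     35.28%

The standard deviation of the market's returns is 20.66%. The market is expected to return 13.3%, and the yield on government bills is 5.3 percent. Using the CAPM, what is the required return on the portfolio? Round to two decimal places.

13.27%

β_Galt = 0.180 × 47.44% / 20.66% = 0.4133
β_Maddox = 0.900 × 45.84% / 20.66% = 1.9969
β_Bellamy = 0.322 × 54.77% / 20.66% = 0.8536
β_Durant = 0.364 × 39.67% / 20.66% = 0.6989
β_Sable = 0.624 × 35.28% / 20.66% = 1.0656
β_P = Σ w_i β_i = 0.12×0.4133 + 0.11×1.9969 + 0.30×0.8536 + 0.08×0.6989 + 0.39×1.0656 = 0.9968
MRP = 13.3% − 5.3% = 8.00%
E(R_P) = R_f + β_P × MRP = 5.3% + 0.9968 × 8.0% = 13.27%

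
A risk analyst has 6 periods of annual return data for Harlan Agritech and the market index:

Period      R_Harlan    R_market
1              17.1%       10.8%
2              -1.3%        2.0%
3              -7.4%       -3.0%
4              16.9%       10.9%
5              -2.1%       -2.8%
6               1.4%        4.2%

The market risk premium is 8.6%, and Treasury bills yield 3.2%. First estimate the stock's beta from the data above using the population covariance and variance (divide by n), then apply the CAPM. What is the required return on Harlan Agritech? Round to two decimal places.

Mean R_i = (17.1 − 1.3 − 7.4 + 16.9 − 2.1 + 1.4) / 6 = 4.1000%
Mean R_m = (10.8 + 2.0 − 3.0 + 10.9 − 2.8 + 4.2) / 6 = 3.6833%
Σ(R_i − R̄_i)(R_m − R̄_m) = 309.6400  ⇒  Cov = 309.6400 / 6 = 51.6067
Σ(R_m − R̄_m)² = 192.5283  ⇒  Var(R_m) = 192.5283 / 6 = 32.0881
β = Cov / Var(R_m) = 51.6067 / 32.0881 = 1.6083
E(R) = R_f + β × MRP = 3.2% + 1.6083 × 8.6% = 17.03%

17.03%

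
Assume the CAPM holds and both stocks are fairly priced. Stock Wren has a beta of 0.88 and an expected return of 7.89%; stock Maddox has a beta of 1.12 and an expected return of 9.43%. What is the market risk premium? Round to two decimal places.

Both satisfy E(R) = R_f + β·MRP, so the slope of the SML is
MRP = (9.43% − 7.89%) / (1.12 − 0.88) = 1.54% / 0.24 = 6.4167%

6.42%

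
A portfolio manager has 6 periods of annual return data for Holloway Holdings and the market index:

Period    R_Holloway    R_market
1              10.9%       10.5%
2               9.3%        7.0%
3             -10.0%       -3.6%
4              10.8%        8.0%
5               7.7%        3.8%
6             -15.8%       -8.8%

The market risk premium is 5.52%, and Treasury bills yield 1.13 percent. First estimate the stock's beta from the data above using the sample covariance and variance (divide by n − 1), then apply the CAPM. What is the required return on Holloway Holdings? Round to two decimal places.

9.67%

Mean R_i = (10.9 + 9.3 − 10.0 + 10.8 + 7.7 − 15.8) / 6 = 2.1500%
Mean R_m = (10.5 + 7.0 − 3.6 + 8.0 + 3.8 − 8.8) / 6 = 2.8167%
Σ(R_i − R̄_i)(R_m − R̄_m) = 433.9150  ⇒  Cov = 433.9150 / 5 = 86.7830
Σ(R_m − R̄_m)² = 280.4883  ⇒  Var(R_m) = 280.4883 / 5 = 56.0977
β = Cov / Var(R_m) = 86.7830 / 56.0977 = 1.5470
E(R) = R_f + β × MRP = 1.13% + 1.5470 × 5.52% = 9.67%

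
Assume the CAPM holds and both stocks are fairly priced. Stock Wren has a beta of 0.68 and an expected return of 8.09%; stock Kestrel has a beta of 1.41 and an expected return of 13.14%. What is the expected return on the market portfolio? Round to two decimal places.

Both satisfy E(R) = R_f + β·MRP, so the slope of the SML is
MRP = (13.14% − 8.09%) / (1.41 − 0.68) = 5.05% / 0.73 = 6.9178%
R_f = E(R_Wren) − β_Wren·MRP = 8.09% − 0.68 × 6.9178% = 3.3859%
E(R_m) = R_f + MRP = 3.3859% + 6.9178% = 10.30%

10.30%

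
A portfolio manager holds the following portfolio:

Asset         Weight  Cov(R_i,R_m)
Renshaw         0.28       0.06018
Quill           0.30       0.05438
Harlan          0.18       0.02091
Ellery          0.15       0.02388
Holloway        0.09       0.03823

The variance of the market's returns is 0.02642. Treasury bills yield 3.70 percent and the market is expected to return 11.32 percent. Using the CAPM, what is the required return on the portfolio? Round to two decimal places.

β_Renshaw = 0.06018 / 0.02642 = 2.2778
β_Quill = 0.05438 / 0.02642 = 2.0583
β_Harlan = 0.02091 / 0.02642 = 0.7914
β_Ellery = 0.02388 / 0.02642 = 0.9039
β_Holloway = 0.03823 / 0.02642 = 1.4470
β_P = Σ w_i β_i = 0.28×2.2778 + 0.30×2.0583 + 0.18×0.7914 + 0.15×0.9039 + 0.09×1.4470 = 1.6635
MRP = 11.32% − 3.70% = 7.62%
E(R_P) = R_f + β_P × MRP = 3.70% + 1.6635 × 7.62% = 16.38%

16.38%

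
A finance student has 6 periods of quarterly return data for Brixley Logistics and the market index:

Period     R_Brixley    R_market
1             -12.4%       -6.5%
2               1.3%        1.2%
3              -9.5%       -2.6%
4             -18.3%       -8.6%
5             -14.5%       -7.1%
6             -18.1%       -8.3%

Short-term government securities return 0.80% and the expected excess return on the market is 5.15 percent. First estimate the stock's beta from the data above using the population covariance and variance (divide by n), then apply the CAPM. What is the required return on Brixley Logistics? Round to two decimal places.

10.34%

Mean R_i = (-12.4 + 1.3 − 9.5 − 18.3 − 14.5 − 18.1) / 6 = -11.9167%
Mean R_m = (-6.5 + 1.2 − 2.6 − 8.6 − 7.1 − 8.3) / 6 = -5.3167%
Σ(R_i − R̄_i)(R_m − R̄_m) = 137.2783  ⇒  Cov = 137.2783 / 6 = 22.8797
Σ(R_m − R̄_m)² = 74.1083  ⇒  Var(R_m) = 74.1083 / 6 = 12.3514
β = Cov / Var(R_m) = 22.8797 / 12.3514 = 1.8524
E(R) = R_f + β × MRP = 0.80% + 1.8524 × 5.15% = 10.34%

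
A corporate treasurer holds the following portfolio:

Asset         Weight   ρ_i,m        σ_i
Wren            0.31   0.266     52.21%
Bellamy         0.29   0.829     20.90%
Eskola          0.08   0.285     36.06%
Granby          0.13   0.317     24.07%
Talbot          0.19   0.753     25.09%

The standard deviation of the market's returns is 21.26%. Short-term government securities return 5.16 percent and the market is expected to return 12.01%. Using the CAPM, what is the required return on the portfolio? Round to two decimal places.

9.91%

β_Wren = 0.266 × 52.21% / 21.26% = 0.6532
β_Bellamy = 0.829 × 20.90% / 21.26% = 0.8150
β_Eskola = 0.285 × 36.06% / 21.26% = 0.4834
β_Granby = 0.317 × 24.07% / 21.26% = 0.3589
β_Talbot = 0.753 × 25.09% / 21.26% = 0.8887
β_P = Σ w_i β_i = 0.31×0.6532 + 0.29×0.8150 + 0.08×0.4834 + 0.13×0.3589 + 0.19×0.8887 = 0.6930
MRP = 12.01% − 5.16% = 6.85%
E(R_P) = R_f + β_P × MRP = 5.16% + 0.6930 × 6.85% = 9.91%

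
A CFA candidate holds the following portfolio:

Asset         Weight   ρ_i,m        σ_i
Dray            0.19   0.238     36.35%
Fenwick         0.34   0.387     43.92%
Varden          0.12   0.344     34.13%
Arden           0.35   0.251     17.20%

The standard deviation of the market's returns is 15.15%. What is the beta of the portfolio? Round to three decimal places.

0.683

β_Dray = 0.238 × 36.35% / 15.15% = 0.5710
β_Fenwick = 0.387 × 43.92% / 15.15% = 1.1219
β_Varden = 0.344 × 34.13% / 15.15% = 0.7750
β_Arden = 0.251 × 17.20% / 15.15% = 0.2850
β_P = Σ w_i β_i = 0.19×0.5710 + 0.34×1.1219 + 0.12×0.7750 + 0.35×0.2850 = 0.6827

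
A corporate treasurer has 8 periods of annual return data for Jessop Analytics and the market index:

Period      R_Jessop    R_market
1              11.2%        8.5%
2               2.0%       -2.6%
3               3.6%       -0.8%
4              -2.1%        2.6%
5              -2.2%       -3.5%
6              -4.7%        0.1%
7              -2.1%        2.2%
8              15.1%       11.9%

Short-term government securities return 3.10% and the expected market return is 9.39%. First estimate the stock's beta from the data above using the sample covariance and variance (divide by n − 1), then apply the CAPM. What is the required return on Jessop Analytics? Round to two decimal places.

Mean R_i = (11.2 + 2.0 + 3.6 − 2.1 − 2.2 − 4.7 − 2.1 + 15.1) / 8 = 2.6000%
Mean R_m = (8.5 − 2.6 − 0.8 + 2.6 − 3.5 + 0.1 + 2.2 + 11.9) / 8 = 2.3000%
Σ(R_i − R̄_i)(R_m − R̄_m) = 216.1200  ⇒  Cov = 216.1200 / 7 = 30.8743
Σ(R_m − R̄_m)² = 202.8000  ⇒  Var(R_m) = 202.8000 / 7 = 28.9714
β = Cov / Var(R_m) = 30.8743 / 28.9714 = 1.0657
MRP = 9.39% − 3.10% = 6.29%
E(R) = R_f + β × MRP = 3.10% + 1.0657 × 6.29% = 9.80%

9.80%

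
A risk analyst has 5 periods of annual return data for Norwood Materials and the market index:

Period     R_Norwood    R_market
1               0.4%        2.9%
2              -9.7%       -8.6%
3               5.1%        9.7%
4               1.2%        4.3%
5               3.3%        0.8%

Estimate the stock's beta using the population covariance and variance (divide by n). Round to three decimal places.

0.789

Mean R_i = (0.4 − 9.7 + 5.1 + 1.2 + 3.3) / 5 = 0.0600%
Mean R_m = (2.9 − 8.6 + 9.7 + 4.3 + 0.8) / 5 = 1.8200%
Σ(R_i − R̄_i)(R_m − R̄_m) = 141.3040  ⇒  Cov = 141.3040 / 5 = 28.2608
Σ(R_m − R̄_m)² = 179.0280  ⇒  Var(R_m) = 179.0280 / 5 = 35.8056
β = Cov / Var(R_m) = 28.2608 / 35.8056 = 0.7893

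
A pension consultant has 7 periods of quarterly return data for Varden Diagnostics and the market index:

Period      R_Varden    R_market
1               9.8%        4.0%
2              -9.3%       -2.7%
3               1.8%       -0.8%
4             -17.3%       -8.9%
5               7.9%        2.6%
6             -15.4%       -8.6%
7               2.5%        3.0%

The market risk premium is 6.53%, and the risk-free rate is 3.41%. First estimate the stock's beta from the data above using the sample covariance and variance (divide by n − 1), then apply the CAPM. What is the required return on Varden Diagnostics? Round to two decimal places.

16.33%

Mean R_i = (9.8 − 9.3 + 1.8 − 17.3 + 7.9 − 15.4 + 2.5) / 7 = -2.8571%
Mean R_m = (4.0 − 2.7 − 0.8 − 8.9 + 2.6 − 8.6 + 3.0) / 7 = -1.6286%
Σ(R_i − R̄_i)(R_m − R̄_m) = 344.7486  ⇒  Cov = 344.7486 / 6 = 57.4581
Σ(R_m − R̄_m)² = 174.2943  ⇒  Var(R_m) = 174.2943 / 6 = 29.0491
β = Cov / Var(R_m) = 57.4581 / 29.0491 = 1.9780
E(R) = R_f + β × MRP = 3.41% + 1.9780 × 6.53% = 16.33%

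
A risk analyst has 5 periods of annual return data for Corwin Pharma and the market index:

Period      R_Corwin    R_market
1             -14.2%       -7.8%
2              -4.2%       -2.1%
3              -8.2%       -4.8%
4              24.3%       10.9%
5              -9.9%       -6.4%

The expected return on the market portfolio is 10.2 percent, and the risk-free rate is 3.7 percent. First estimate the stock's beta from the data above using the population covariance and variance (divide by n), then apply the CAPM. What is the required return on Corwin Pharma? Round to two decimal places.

Mean R_i = (-14.2 − 4.2 − 8.2 + 24.3 − 9.9) / 5 = -2.4400%
Mean R_m = (-7.8 − 2.1 − 4.8 + 10.9 − 6.4) / 5 = -2.0400%
Σ(R_i − R̄_i)(R_m − R̄_m) = 462.2820  ⇒  Cov = 462.2820 / 5 = 92.4564
Σ(R_m − R̄_m)² = 227.2520  ⇒  Var(R_m) = 227.2520 / 5 = 45.4504
β = Cov / Var(R_m) = 92.4564 / 45.4504 = 2.0342
MRP = 10.2% − 3.7% = 6.50%
E(R) = R_f + β × MRP = 3.7% + 2.0342 × 6.5% = 16.92%

16.92%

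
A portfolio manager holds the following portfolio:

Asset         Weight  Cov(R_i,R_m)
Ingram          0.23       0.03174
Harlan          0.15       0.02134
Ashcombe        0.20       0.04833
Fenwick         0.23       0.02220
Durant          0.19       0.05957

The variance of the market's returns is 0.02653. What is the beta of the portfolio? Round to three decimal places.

1.379

β_Ingram = 0.03174 / 0.02653 = 1.1964
β_Harlan = 0.02134 / 0.02653 = 0.8044
β_Ashcombe = 0.04833 / 0.02653 = 1.8217
β_Fenwick = 0.02220 / 0.02653 = 0.8368
β_Durant = 0.05957 / 0.02653 = 2.2454
β_P = Σ w_i β_i = 0.23×1.1964 + 0.15×0.8044 + 0.20×1.8217 + 0.23×0.8368 + 0.19×2.2454 = 1.3793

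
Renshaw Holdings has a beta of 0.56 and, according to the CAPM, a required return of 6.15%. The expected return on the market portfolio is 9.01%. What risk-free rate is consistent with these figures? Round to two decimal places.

2.51%

E(R) = R_f + β(E(R_m) − R_f) = R_f(1 − β) + β·E(R_m)
6.15% = R_f × (1 − 0.56) + 0.56 × 9.01%
6.15% = R_f × 0.44 + 5.0456%
R_f = (6.15% − 5.0456%) / 0.44 = 2.51%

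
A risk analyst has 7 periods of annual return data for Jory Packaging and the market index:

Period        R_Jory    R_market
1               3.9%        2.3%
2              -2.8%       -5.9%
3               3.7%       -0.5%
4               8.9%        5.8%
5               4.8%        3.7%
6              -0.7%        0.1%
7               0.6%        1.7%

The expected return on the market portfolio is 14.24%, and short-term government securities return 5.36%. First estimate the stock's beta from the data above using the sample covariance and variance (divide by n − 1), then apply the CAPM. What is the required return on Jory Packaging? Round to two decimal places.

13.37%

Mean R_i = (3.9 − 2.8 + 3.7 + 8.9 + 4.8 − 0.7 + 0.6) / 7 = 2.6286%
Mean R_m = (2.3 − 5.9 − 0.5 + 5.8 + 3.7 + 0.1 + 1.7) / 7 = 1.0286%
Σ(R_i − R̄_i)(R_m − R̄_m) = 75.0443  ⇒  Cov = 75.0443 / 6 = 12.5074
Σ(R_m − R̄_m)² = 83.1743  ⇒  Var(R_m) = 83.1743 / 6 = 13.8624
β = Cov / Var(R_m) = 12.5074 / 13.8624 = 0.9023
MRP = 14.24% − 5.36% = 8.88%
E(R) = R_f + β × MRP = 5.36% + 0.9023 × 8.88% = 13.37%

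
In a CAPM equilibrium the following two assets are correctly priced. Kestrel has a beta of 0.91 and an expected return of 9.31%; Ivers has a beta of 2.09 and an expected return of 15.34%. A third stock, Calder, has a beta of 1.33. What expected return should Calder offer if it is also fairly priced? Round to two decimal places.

MRP (SML slope) = (15.34% − 9.31%) / (2.09 − 0.91) = 6.03% / 1.18 = 5.1102%
R_f (intercept) = 9.31% − 0.91 × 5.1102% = 4.6597%
E(R_Calder) = R_f + β × MRP = 4.6597% + 1.33 × 5.1102% = 11.46%

11.46%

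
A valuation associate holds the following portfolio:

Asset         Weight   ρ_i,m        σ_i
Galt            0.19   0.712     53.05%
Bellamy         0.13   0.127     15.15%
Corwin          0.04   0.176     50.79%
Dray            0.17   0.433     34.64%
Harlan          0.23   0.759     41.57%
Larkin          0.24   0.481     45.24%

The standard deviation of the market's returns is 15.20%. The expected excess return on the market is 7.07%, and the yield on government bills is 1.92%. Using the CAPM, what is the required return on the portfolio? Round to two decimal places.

12.53%

β_Galt = 0.712 × 53.05% / 15.20% = 2.4850
β_Bellamy = 0.127 × 15.15% / 15.20% = 0.1266
β_Corwin = 0.176 × 50.79% / 15.20% = 0.5881
β_Dray = 0.433 × 34.64% / 15.20% = 0.9868
β_Harlan = 0.759 × 41.57% / 15.20% = 2.0758
β_Larkin = 0.481 × 45.24% / 15.20% = 1.4316
β_P = Σ w_i β_i = 0.19×2.4850 + 0.13×0.1266 + 0.04×0.5881 + 0.17×0.9868 + 0.23×2.0758 + 0.24×1.4316 = 1.5009
E(R_P) = R_f + β_P × MRP = 1.92% + 1.5009 × 7.07% = 12.53%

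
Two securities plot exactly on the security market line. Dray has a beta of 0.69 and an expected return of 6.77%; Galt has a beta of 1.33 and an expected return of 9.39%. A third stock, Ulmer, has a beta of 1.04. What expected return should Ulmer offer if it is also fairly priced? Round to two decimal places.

MRP (SML slope) = (9.39% − 6.77%) / (1.33 − 0.69) = 2.62% / 0.64 = 4.0938%
R_f (intercept) = 6.77% − 0.69 × 4.0938% = 3.9453%
E(R_Ulmer) = R_f + β × MRP = 3.9453% + 1.04 × 4.0938% = 8.20%

8.20%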